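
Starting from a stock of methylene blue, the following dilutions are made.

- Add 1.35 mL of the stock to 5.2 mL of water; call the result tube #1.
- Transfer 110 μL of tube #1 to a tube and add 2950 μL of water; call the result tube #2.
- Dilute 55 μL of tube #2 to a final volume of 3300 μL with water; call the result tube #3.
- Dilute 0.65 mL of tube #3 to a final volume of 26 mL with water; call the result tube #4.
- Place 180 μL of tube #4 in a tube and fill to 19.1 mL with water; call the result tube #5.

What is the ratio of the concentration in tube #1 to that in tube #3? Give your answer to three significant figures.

1.67 × 10^3

Step 1: 1.35 mL + 5.2 mL = 6.55 mL total → factor 6.55/1.35 = 4.8519
Step 2: 110 μL + 2950 μL = 3060 μL total → factor 3060/110 = 27.818
Step 3: 55 μL brought to 3300 μL → factor 3300/55 = 60
Dilution factor to tube #1 = 4.8519; to tube #3 = 8098.2
[tube #1]/[tube #3] = (factor to tube #3)/(factor to tube #1) = 8098.2/4.8519 = 1.67 × 10^3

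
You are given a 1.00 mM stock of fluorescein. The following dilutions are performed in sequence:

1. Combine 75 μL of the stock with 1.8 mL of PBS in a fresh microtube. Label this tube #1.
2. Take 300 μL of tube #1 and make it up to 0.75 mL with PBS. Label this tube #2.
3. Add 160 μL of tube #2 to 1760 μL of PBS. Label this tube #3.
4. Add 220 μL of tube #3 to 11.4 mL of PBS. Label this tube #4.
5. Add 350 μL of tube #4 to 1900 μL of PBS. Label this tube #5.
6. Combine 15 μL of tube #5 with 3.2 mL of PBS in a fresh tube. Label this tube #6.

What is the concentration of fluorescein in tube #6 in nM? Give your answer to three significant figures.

0.0183 nM

Step 1: 75 μL + 1.8 mL = 1875 μL total → factor 1875/75 = 25
Step 2: 300 μL brought to 0.75 mL → factor 750/300 = 2.5
Step 3: 160 μL + 1760 μL = 1920 μL total → factor 1920/160 = 12
Step 4: 220 μL + 11.4 mL = 11620 μL total → factor 11620/220 = 52.818
Step 5: 350 μL + 1900 μL = 2250 μL total → factor 2250/350 = 6.4286
Step 6: 15 μL + 3.2 mL = 3215 μL total → factor 3215/15 = 214.33
Overall dilution factor = 25 × 2.5 × 12 × 52.818 × 6.4286 × 214.33 = 5.4582 × 10^7
Final = 1.00 mM / 5.4582 × 10^7 = 1.832 × 10^-8 mM = 0.0183 nM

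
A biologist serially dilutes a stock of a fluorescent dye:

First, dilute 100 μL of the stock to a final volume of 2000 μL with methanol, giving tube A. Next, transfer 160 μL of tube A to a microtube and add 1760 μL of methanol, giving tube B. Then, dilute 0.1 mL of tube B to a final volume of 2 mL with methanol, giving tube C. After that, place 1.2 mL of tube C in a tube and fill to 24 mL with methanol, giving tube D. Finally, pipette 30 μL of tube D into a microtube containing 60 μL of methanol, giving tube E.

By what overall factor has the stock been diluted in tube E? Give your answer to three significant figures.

Step 1: 100 μL brought to 2000 μL → factor 2000/100 = 20
Step 2: 160 μL + 1760 μL = 1920 μL total → factor 1920/160 = 12
Step 3: 0.1 mL brought to 2 mL → factor 2/0.1 = 20
Step 4: 1.2 mL brought to 24 mL → factor 24/1.2 = 20
Step 5: 30 μL + 60 μL = 90 μL total → factor 90/30 = 3
Overall dilution factor = 20 × 12 × 20 × 20 × 3 = 2.88 × 10^5

2.88 × 10^5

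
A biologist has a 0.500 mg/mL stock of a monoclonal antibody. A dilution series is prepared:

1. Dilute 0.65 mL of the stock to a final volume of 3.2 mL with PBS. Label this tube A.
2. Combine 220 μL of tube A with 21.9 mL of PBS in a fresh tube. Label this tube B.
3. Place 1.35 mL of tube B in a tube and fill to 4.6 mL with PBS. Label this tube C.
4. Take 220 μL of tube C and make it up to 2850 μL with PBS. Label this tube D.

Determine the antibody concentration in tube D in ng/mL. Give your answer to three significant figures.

22.9 ng/mL

Step 1: 0.65 mL brought to 3.2 mL → factor 3.2/0.65 = 4.9231
Step 2: 220 μL + 21.9 mL = 22120 μL total → factor 22120/220 = 100.55
Step 3: 1.35 mL brought to 4.6 mL → factor 4.6/1.35 = 3.4074
Step 4: 220 μL brought to 2850 μL → factor 2850/220 = 12.955
Overall dilution factor = 4.9231 × 100.55 × 3.4074 × 12.955 = 21850
Final = 0.500 mg/mL / 21850 = 2.288 × 10^-5 mg/mL = 22.9 ng/mL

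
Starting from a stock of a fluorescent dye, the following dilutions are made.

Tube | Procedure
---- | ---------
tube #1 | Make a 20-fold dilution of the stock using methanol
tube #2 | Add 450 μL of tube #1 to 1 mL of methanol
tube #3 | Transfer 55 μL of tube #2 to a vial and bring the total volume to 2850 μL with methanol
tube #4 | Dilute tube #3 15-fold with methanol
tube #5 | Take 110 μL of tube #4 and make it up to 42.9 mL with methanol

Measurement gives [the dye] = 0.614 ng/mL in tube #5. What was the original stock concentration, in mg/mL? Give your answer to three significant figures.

Step 1: 20-fold → factor 20
Step 2: 450 μL + 1 mL = 1450 μL total → factor 1450/450 = 3.2222
Step 3: 55 μL brought to 2850 μL → factor 2850/55 = 51.818
Step 4: 15-fold → factor 15
Step 5: 110 μL brought to 42.9 mL → factor 42900/110 = 390
Overall dilution factor = 20 × 3.2222 × 51.818 × 15 × 390 = 1.9535 × 10^7
Stock = 0.614 ng/mL × 1.9535 × 10^7 = 1.199 × 10^7 ng/mL = 12.0 mg/mL

12.0 mg/mL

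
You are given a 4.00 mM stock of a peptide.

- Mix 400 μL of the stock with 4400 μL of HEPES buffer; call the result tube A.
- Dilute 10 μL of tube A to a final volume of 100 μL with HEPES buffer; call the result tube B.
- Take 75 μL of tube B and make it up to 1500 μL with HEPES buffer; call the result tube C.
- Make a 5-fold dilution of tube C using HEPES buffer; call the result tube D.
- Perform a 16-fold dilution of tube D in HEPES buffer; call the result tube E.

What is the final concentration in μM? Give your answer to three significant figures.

Step 1: 400 μL + 4400 μL = 4800 μL total → factor 4800/400 = 12
Step 2: 10 μL brought to 100 μL → factor 100/10 = 10
Step 3: 75 μL brought to 1500 μL → factor 1500/75 = 20
Step 4: 5-fold → factor 5
Step 5: 16-fold → factor 16
Overall dilution factor = 12 × 10 × 20 × 5 × 16 = 1.92 × 10^5
Final = 4.00 mM / 1.92 × 10^5 = 2.083 × 10^-5 mM = 0.0208 μM

0.0208 μM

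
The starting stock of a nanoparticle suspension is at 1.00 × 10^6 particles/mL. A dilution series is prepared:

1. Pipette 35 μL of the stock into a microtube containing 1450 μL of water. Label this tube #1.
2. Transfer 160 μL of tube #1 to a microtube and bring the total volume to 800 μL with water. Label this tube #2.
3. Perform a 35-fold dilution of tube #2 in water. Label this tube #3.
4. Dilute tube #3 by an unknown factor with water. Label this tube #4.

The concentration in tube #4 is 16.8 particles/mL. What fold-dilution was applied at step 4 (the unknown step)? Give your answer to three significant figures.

8.02-fold

Step 1: 35 μL + 1450 μL = 1485 μL total → factor 1485/35 = 42.429
Step 2: 160 μL brought to 800 μL → factor 800/160 = 5
Step 3: 35-fold → factor 35
Step 4: unknown factor x
Product of known-step factors = 7425
Overall factor = 1.00 × 10^6 particles/mL / (16.8 particles/mL) = 59524
x = 59524 / 7425 = 8.02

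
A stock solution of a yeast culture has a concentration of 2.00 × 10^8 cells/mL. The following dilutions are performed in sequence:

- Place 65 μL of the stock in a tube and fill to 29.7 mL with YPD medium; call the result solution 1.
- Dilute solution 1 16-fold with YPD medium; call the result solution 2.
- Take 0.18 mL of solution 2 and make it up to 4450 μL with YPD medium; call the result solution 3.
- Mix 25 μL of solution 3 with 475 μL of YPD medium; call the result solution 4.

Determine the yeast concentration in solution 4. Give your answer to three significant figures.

55.3 cells/mL

Step 1: 65 μL brought to 29.7 mL → factor 29700/65 = 456.92
Step 2: 16-fold → factor 16
Step 3: 0.18 mL brought to 4450 μL → factor 4.45/0.18 = 24.722
Step 4: 25 μL + 475 μL = 500 μL total → factor 500/25 = 20
Overall dilution factor = 456.92 × 16 × 24.722 × 20 = 3.6148 × 10^6
Final = 2.00 × 10^8 cells/mL / 3.6148 × 10^6 = 55.3 cells/mL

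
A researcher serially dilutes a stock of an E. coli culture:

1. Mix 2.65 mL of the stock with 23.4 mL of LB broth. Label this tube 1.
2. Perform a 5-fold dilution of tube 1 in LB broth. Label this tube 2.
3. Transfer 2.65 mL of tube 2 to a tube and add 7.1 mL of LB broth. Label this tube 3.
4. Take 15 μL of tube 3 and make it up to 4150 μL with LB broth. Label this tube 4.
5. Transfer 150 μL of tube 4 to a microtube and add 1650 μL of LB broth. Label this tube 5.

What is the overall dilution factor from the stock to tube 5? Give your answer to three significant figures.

Step 1: 2.65 mL + 23.4 mL = 26.05 mL total → factor 26.05/2.65 = 9.8302
Step 2: 5-fold → factor 5
Step 3: 2.65 mL + 7.1 mL = 9.75 mL total → factor 9.75/2.65 = 3.6792
Step 4: 15 μL brought to 4150 μL → factor 4150/15 = 276.67
Step 5: 150 μL + 1650 μL = 1800 μL total → factor 1800/150 = 12
Overall dilution factor = 9.8302 × 5 × 3.6792 × 276.67 × 12 = 6.0038 × 10^5

6.00 × 10^5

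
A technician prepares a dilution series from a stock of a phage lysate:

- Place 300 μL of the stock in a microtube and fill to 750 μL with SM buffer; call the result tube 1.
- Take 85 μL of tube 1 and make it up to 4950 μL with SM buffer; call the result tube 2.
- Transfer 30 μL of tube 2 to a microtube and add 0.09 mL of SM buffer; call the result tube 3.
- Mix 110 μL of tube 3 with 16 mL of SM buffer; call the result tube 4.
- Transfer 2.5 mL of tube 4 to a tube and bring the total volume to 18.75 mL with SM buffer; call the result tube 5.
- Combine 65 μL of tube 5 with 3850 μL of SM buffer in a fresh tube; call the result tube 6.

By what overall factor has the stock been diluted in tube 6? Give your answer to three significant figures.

Step 1: 300 μL brought to 750 μL → factor 750/300 = 2.5
Step 2: 85 μL brought to 4950 μL → factor 4950/85 = 58.235
Step 3: 30 μL + 0.09 mL = 120 μL total → factor 120/30 = 4
Step 4: 110 μL + 16 mL = 16110 μL total → factor 16110/110 = 146.45
Step 5: 2.5 mL brought to 18.75 mL → factor 18.75/2.5 = 7.5
Step 6: 65 μL + 3850 μL = 3915 μL total → factor 3915/65 = 60.231
Overall dilution factor = 2.5 × 58.235 × 4 × 146.45 × 7.5 × 60.231 = 3.8527 × 10^7

3.85 × 10^7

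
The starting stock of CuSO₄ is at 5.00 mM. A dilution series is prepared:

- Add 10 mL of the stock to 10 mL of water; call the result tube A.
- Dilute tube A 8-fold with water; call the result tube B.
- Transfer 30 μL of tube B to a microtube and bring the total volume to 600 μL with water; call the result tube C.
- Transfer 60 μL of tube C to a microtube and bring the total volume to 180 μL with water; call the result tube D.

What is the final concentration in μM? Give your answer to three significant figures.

Step 1: 10 mL + 10 mL = 20 mL total → factor 20/10 = 2
Step 2: 8-fold → factor 8
Step 3: 30 μL brought to 600 μL → factor 600/30 = 20
Step 4: 60 μL brought to 180 μL → factor 180/60 = 3
Overall dilution factor = 2 × 8 × 20 × 3 = 960
Final = 5.00 mM / 960 = 0.005208 mM = 5.21 μM

5.21 μM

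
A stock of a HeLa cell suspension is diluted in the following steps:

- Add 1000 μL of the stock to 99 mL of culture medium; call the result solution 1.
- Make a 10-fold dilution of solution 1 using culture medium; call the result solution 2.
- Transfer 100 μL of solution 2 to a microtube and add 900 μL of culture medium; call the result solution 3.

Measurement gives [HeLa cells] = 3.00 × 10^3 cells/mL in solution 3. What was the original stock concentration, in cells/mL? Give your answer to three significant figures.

3.00 × 10^7 cells/mL

Step 1: 1000 μL + 99 mL = 1 × 10^5 μL total → factor 1 × 10^5/1000 = 100
Step 2: 10-fold → factor 10
Step 3: 100 μL + 900 μL = 1000 μL total → factor 1000/100 = 10
Overall dilution factor = 100 × 10 × 10 = 10000
Stock = 3.00 × 10^3 cells/mL × 10000 = 3.00 × 10^7 cells/mL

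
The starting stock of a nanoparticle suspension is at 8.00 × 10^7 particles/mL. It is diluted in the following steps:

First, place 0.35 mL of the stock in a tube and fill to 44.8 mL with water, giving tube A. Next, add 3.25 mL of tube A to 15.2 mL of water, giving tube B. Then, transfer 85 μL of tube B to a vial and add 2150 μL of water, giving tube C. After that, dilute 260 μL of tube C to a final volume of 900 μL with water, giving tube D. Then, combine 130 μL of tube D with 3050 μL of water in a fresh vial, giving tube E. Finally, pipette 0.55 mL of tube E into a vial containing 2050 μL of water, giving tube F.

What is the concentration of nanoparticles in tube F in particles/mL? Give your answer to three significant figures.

10.5 particles/mL

Step 1: 0.35 mL brought to 44.8 mL → factor 44.8/0.35 = 128
Step 2: 3.25 mL + 15.2 mL = 18.45 mL total → factor 18.45/3.25 = 5.6769
Step 3: 85 μL + 2150 μL = 2235 μL total → factor 2235/85 = 26.294
Step 4: 260 μL brought to 900 μL → factor 900/260 = 3.4615
Step 5: 130 μL + 3050 μL = 3180 μL total → factor 3180/130 = 24.462
Step 6: 0.55 mL + 2050 μL = 2.6 mL total → factor 2.6/0.55 = 4.7273
Overall dilution factor = 128 × 5.6769 × 26.294 × 3.4615 × 24.462 × 4.7273 = 7.648 × 10^6
Final = 8.00 × 10^7 particles/mL / 7.648 × 10^6 = 10.5 particles/mL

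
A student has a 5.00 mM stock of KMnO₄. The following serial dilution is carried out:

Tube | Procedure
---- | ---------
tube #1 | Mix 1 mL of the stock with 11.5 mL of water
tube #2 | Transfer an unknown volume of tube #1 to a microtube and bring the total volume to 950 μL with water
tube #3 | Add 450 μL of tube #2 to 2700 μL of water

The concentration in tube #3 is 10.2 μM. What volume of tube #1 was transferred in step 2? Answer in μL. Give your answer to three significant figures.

170 μL

Step 1: 1 mL + 11.5 mL = 12.5 mL total → factor 12.5/1 = 12.5
Step 2: v brought to 950 μL → factor = 950 μL/v
Step 3: 450 μL + 2700 μL = 3150 μL total → factor 3150/450 = 7
Product of known-step factors = 87.5
Overall factor = 5.00 mM / (10.2 μM) = 490.2
Step-2 factor = 490.2 / 87.5 = 5.6022
v = 950 μL / 5.6022 = 170 μL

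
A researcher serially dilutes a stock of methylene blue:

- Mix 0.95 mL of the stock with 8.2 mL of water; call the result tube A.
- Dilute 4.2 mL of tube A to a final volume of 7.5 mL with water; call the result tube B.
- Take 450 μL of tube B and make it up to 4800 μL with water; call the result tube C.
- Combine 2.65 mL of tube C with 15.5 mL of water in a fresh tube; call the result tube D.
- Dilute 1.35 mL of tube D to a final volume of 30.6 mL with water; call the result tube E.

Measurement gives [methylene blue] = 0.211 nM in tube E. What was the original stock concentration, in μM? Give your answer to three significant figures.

Step 1: 0.95 mL + 8.2 mL = 9.15 mL total → factor 9.15/0.95 = 9.6316
Step 2: 4.2 mL brought to 7.5 mL → factor 7.5/4.2 = 1.7857
Step 3: 450 μL brought to 4800 μL → factor 4800/450 = 10.667
Step 4: 2.65 mL + 15.5 mL = 18.15 mL total → factor 18.15/2.65 = 6.8491
Step 5: 1.35 mL brought to 30.6 mL → factor 30.6/1.35 = 22.667
Overall dilution factor = 9.6316 × 1.7857 × 10.667 × 6.8491 × 22.667 = 28481
Stock = 0.211 nM × 28481 = 6010 nM = 6.01 μM

6.01 μM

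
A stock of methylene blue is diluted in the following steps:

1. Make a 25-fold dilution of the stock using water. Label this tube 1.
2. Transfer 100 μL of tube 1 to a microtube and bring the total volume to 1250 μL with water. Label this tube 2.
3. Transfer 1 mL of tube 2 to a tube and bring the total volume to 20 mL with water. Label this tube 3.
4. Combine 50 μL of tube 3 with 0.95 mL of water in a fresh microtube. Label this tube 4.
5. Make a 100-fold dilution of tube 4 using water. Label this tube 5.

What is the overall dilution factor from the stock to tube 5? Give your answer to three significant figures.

1.25 × 10^7

Step 1: 25-fold → factor 25
Step 2: 100 μL brought to 1250 μL → factor 1250/100 = 12.5
Step 3: 1 mL brought to 20 mL → factor 20/1 = 20
Step 4: 50 μL + 0.95 mL = 1000 μL total → factor 1000/50 = 20
Step 5: 100-fold → factor 100
Overall dilution factor = 25 × 12.5 × 20 × 20 × 100 = 1.25 × 10^7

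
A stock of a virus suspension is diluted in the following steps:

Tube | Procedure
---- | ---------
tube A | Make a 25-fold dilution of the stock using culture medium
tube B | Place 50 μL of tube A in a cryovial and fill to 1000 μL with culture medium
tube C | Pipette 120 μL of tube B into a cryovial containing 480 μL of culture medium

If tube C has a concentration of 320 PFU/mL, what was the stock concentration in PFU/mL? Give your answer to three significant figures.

Step 1: 25-fold → factor 25
Step 2: 50 μL brought to 1000 μL → factor 1000/50 = 20
Step 3: 120 μL + 480 μL = 600 μL total → factor 600/120 = 5
Overall dilution factor = 25 × 20 × 5 = 2500
Stock = 320 PFU/mL × 2500 = 8.00 × 10^5 PFU/mL

8.00 × 10^5 PFU/mL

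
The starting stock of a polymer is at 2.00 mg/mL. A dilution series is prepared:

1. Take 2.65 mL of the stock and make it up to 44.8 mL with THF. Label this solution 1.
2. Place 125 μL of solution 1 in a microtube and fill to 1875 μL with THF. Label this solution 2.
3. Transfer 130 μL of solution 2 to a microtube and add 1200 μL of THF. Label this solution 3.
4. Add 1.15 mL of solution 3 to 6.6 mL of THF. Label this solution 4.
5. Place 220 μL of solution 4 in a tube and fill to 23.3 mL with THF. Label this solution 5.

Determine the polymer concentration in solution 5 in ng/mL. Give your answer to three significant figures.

Step 1: 2.65 mL brought to 44.8 mL → factor 44.8/2.65 = 16.906
Step 2: 125 μL brought to 1875 μL → factor 1875/125 = 15
Step 3: 130 μL + 1200 μL = 1330 μL total → factor 1330/130 = 10.231
Step 4: 1.15 mL + 6.6 mL = 7.75 mL total → factor 7.75/1.15 = 6.7391
Step 5: 220 μL brought to 23.3 mL → factor 23300/220 = 105.91
Overall dilution factor = 16.906 × 15 × 10.231 × 6.7391 × 105.91 = 1.8517 × 10^6
Final = 2.00 mg/mL / 1.8517 × 10^6 = 1.080 × 10^-6 mg/mL = 1.08 ng/mL

1.08 ng/mL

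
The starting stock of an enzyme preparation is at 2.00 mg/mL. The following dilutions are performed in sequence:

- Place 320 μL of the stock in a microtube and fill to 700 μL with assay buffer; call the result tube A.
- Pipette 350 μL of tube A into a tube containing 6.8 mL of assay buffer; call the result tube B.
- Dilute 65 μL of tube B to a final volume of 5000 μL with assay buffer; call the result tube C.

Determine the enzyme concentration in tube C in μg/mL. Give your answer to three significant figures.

0.582 μg/mL

Step 1: 320 μL brought to 700 μL → factor 700/320 = 2.1875
Step 2: 350 μL + 6.8 mL = 7150 μL total → factor 7150/350 = 20.429
Step 3: 65 μL brought to 5000 μL → factor 5000/65 = 76.923
Overall dilution factor = 2.1875 × 20.429 × 76.923 = 3437.5
Final = 2.00 mg/mL / 3437.5 = 0.0005818 mg/mL = 0.582 μg/mL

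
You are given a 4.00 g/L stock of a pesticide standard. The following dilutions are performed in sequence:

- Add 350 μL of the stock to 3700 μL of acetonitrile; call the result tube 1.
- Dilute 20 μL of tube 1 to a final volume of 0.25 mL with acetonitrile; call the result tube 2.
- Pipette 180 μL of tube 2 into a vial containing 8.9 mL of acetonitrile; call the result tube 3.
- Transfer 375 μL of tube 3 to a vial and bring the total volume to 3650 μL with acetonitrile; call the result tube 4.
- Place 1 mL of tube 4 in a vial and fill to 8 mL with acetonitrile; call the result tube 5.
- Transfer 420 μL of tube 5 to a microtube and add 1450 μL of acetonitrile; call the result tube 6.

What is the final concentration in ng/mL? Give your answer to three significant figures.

1.58 ng/mL

Step 1: 350 μL + 3700 μL = 4050 μL total → factor 4050/350 = 11.571
Step 2: 20 μL brought to 0.25 mL → factor 250/20 = 12.5
Step 3: 180 μL + 8.9 mL = 9080 μL total → factor 9080/180 = 50.444
Step 4: 375 μL brought to 3650 μL → factor 3650/375 = 9.7333
Step 5: 1 mL brought to 8 mL → factor 8/1 = 8
Step 6: 420 μL + 1450 μL = 1870 μL total → factor 1870/420 = 4.4524
Overall dilution factor = 11.571 × 12.5 × 50.444 × 9.7333 × 8 × 4.4524 = 2.5296 × 10^6
Final = 4.00 g/L / 2.5296 × 10^6 = 1.581 × 10^-6 g/L = 1.58 ng/mL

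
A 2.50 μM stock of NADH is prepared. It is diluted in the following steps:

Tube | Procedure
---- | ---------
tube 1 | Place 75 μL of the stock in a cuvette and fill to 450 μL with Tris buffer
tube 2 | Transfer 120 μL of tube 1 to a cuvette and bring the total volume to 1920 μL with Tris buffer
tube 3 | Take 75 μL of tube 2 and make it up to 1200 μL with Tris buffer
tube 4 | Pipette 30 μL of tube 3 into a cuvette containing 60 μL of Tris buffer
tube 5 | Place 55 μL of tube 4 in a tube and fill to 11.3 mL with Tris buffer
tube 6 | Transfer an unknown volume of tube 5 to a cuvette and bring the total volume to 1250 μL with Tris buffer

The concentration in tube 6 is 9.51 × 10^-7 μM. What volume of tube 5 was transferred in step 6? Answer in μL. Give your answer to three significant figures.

Step 1: 75 μL brought to 450 μL → factor 450/75 = 6
Step 2: 120 μL brought to 1920 μL → factor 1920/120 = 16
Step 3: 75 μL brought to 1200 μL → factor 1200/75 = 16
Step 4: 30 μL + 60 μL = 90 μL total → factor 90/30 = 3
Step 5: 55 μL brought to 11.3 mL → factor 11300/55 = 205.45
Step 6: v brought to 1250 μL → factor = 1250 μL/v
Product of known-step factors = 9.4673 × 10^5
Overall factor = 2.50 μM / (9.51 × 10^-7 μM) = 2.6288 × 10^6
Step-6 factor = 2.6288 × 10^6 / 9.4673 × 10^5 = 2.7767
v = 1250 μL / 2.7767 = 450 μL

450 μL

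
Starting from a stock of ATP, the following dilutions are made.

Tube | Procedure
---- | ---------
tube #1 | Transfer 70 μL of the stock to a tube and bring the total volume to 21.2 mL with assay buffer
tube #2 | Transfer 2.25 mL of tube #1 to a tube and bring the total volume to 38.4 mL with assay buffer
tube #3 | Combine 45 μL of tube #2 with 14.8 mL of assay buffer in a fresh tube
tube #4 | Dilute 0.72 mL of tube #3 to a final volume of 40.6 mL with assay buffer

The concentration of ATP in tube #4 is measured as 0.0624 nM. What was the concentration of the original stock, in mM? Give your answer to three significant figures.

6.00 mM

Step 1: 70 μL brought to 21.2 mL → factor 21200/70 = 302.86
Step 2: 2.25 mL brought to 38.4 mL → factor 38.4/2.25 = 17.067
Step 3: 45 μL + 14.8 mL = 14845 μL total → factor 14845/45 = 329.89
Step 4: 0.72 mL brought to 40.6 mL → factor 40.6/0.72 = 56.389
Overall dilution factor = 302.86 × 17.067 × 329.89 × 56.389 = 9.615 × 10^7
Stock = 0.0624 nM × 9.615 × 10^7 = 6.000 × 10^6 nM = 6.00 mM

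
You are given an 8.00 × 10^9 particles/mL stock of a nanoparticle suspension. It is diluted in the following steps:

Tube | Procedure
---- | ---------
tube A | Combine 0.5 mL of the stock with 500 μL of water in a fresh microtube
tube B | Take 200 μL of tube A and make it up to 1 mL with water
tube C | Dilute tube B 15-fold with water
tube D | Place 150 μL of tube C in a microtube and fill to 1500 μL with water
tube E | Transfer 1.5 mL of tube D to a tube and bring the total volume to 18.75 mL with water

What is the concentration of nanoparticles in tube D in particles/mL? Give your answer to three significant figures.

Step 1: 0.5 mL + 500 μL = 1 mL total → factor 1/0.5 = 2
Step 2: 200 μL brought to 1 mL → factor 1000/200 = 5
Step 3: 15-fold → factor 15
Step 4: 150 μL brought to 1500 μL → factor 1500/150 = 10
Dilution factor through tube D = 2 × 5 × 15 × 10 = 1500
[tube D] = 8.00 × 10^9 particles/mL / 1500 = 5.33 × 10^6 particles/mL

5.33 × 10^6 particles/mL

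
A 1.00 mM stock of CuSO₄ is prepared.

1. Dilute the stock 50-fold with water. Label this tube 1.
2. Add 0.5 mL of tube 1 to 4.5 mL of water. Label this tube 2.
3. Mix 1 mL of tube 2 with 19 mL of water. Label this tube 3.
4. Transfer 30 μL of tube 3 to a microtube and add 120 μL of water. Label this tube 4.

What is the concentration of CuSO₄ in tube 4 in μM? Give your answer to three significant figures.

0.0200 μM

Step 1: 50-fold → factor 50
Step 2: 0.5 mL + 4.5 mL = 5 mL total → factor 5/0.5 = 10
Step 3: 1 mL + 19 mL = 20 mL total → factor 20/1 = 20
Step 4: 30 μL + 120 μL = 150 μL total → factor 150/30 = 5
Overall dilution factor = 50 × 10 × 20 × 5 = 50000
Final = 1.00 mM / 50000 = 2.000 × 10^-5 mM = 0.0200 μM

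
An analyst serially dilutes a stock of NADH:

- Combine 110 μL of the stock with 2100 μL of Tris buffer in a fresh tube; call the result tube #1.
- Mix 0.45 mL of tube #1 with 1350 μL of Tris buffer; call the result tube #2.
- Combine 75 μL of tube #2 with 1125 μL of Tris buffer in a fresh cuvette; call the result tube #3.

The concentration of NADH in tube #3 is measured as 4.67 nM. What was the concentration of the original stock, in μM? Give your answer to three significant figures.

6.00 μM

Step 1: 110 μL + 2100 μL = 2210 μL total → factor 2210/110 = 20.091
Step 2: 0.45 mL + 1350 μL = 1.8 mL total → factor 1.8/0.45 = 4
Step 3: 75 μL + 1125 μL = 1200 μL total → factor 1200/75 = 16
Overall dilution factor = 20.091 × 4 × 16 = 1285.8
Stock = 4.67 nM × 1285.8 = 6005 nM = 6.00 μM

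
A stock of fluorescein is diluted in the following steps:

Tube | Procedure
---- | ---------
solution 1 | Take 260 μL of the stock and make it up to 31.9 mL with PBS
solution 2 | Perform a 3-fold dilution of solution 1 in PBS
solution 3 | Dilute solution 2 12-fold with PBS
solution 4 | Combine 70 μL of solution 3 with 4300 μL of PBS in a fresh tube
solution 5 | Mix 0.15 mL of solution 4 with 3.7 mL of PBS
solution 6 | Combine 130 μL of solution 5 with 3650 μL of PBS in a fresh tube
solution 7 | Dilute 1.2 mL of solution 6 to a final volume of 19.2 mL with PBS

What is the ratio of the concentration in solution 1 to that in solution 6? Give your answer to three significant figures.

Step 1: 260 μL brought to 31.9 mL → factor 31900/260 = 122.69
Step 2: 3-fold → factor 3
Step 3: 12-fold → factor 12
Step 4: 70 μL + 4300 μL = 4370 μL total → factor 4370/70 = 62.429
Step 5: 0.15 mL + 3.7 mL = 3.85 mL total → factor 3.85/0.15 = 25.667
Step 6: 130 μL + 3650 μL = 3780 μL total → factor 3780/130 = 29.077
Dilution factor to solution 1 = 122.69; to solution 6 = 2.0579 × 10^8
[solution 1]/[solution 6] = (factor to solution 6)/(factor to solution 1) = 2.0579 × 10^8/122.69 = 1.68 × 10^6

1.68 × 10^6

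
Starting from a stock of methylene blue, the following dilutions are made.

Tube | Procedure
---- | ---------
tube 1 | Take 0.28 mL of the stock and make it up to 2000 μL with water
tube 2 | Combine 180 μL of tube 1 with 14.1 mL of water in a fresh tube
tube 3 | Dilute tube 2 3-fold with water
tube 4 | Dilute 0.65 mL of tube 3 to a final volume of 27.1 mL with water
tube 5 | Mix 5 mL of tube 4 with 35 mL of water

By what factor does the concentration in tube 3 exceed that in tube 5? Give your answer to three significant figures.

334

Step 1: 0.28 mL brought to 2000 μL → factor 2/0.28 = 7.1429
Step 2: 180 μL + 14.1 mL = 14280 μL total → factor 14280/180 = 79.333
Step 3: 3-fold → factor 3
Step 4: 0.65 mL brought to 27.1 mL → factor 27.1/0.65 = 41.692
Step 5: 5 mL + 35 mL = 40 mL total → factor 40/5 = 8
Dilution factor to tube 3 = 1700; to tube 5 = 5.6702 × 10^5
[tube 3]/[tube 5] = (factor to tube 5)/(factor to tube 3) = 5.6702 × 10^5/1700 = 334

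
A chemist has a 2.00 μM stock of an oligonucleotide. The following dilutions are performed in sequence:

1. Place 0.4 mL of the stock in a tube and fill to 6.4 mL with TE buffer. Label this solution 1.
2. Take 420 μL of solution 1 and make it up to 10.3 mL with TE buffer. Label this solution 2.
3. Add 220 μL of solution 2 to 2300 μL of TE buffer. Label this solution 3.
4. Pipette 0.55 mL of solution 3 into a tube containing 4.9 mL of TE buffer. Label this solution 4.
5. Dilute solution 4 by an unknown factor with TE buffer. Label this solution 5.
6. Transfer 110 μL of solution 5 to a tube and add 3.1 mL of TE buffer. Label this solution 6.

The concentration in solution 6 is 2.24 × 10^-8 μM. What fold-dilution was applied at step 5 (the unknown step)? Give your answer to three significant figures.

Step 1: 0.4 mL brought to 6.4 mL → factor 6.4/0.4 = 16
Step 2: 420 μL brought to 10.3 mL → factor 10300/420 = 24.524
Step 3: 220 μL + 2300 μL = 2520 μL total → factor 2520/220 = 11.455
Step 4: 0.55 mL + 4.9 mL = 5.45 mL total → factor 5.45/0.55 = 9.9091
Step 5: unknown factor x
Step 6: 110 μL + 3.1 mL = 3210 μL total → factor 3210/110 = 29.182
Product of known-step factors = 1.2997 × 10^6
Overall factor = 2.00 μM / (2.24 × 10^-8 μM) = 8.9286 × 10^7
x = 8.9286 × 10^7 / 1.2997 × 10^6 = 68.7

68.7-fold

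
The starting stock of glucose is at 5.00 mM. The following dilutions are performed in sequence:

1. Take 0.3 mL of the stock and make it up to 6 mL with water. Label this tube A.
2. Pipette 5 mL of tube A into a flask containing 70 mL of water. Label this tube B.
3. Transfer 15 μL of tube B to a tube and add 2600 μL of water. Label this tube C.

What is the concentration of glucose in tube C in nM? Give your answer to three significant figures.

95.6 nM

Step 1: 0.3 mL brought to 6 mL → factor 6/0.3 = 20
Step 2: 5 mL + 70 mL = 75 mL total → factor 75/5 = 15
Step 3: 15 μL + 2600 μL = 2615 μL total → factor 2615/15 = 174.33
Overall dilution factor = 20 × 15 × 174.33 = 52300
Final = 5.00 mM / 52300 = 9.560 × 10^-5 mM = 95.6 nM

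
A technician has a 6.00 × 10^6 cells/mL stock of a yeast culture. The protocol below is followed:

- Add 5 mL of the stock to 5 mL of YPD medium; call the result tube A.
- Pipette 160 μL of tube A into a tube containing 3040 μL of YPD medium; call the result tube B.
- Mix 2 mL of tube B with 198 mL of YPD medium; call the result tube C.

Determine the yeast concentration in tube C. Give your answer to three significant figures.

1.50 × 10^3 cells/mL

Step 1: 5 mL + 5 mL = 10 mL total → factor 10/5 = 2
Step 2: 160 μL + 3040 μL = 3200 μL total → factor 3200/160 = 20
Step 3: 2 mL + 198 mL = 200 mL total → factor 200/2 = 100
Overall dilution factor = 2 × 20 × 100 = 4000
Final = 6.00 × 10^6 cells/mL / 4000 = 1.50 × 10^3 cells/mL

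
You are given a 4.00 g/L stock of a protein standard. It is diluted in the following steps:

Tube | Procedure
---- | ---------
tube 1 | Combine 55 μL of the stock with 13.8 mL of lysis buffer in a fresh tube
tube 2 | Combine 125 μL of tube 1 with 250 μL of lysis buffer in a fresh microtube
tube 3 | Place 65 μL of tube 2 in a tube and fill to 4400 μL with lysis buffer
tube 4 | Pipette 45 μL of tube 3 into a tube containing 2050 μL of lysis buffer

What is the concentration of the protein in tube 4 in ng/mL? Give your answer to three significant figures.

Step 1: 55 μL + 13.8 mL = 13855 μL total → factor 13855/55 = 251.91
Step 2: 125 μL + 250 μL = 375 μL total → factor 375/125 = 3
Step 3: 65 μL brought to 4400 μL → factor 4400/65 = 67.692
Step 4: 45 μL + 2050 μL = 2095 μL total → factor 2095/45 = 46.556
Overall dilution factor = 251.91 × 3 × 67.692 × 46.556 = 2.3816 × 10^6
Final = 4.00 g/L / 2.3816 × 10^6 = 1.680 × 10^-6 g/L = 1.68 ng/mL

1.68 ng/mL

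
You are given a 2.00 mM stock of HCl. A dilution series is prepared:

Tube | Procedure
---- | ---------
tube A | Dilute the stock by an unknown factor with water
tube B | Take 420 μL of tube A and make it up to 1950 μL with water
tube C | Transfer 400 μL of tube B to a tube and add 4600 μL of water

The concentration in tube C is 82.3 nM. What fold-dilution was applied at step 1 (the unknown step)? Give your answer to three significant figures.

419-fold

Step 1: unknown factor x
Step 2: 420 μL brought to 1950 μL → factor 1950/420 = 4.6429
Step 3: 400 μL + 4600 μL = 5000 μL total → factor 5000/400 = 12.5
Product of known-step factors = 58.036
Overall factor = 2.00 mM / (82.3 nM) = 24301
x = 24301 / 58.036 = 419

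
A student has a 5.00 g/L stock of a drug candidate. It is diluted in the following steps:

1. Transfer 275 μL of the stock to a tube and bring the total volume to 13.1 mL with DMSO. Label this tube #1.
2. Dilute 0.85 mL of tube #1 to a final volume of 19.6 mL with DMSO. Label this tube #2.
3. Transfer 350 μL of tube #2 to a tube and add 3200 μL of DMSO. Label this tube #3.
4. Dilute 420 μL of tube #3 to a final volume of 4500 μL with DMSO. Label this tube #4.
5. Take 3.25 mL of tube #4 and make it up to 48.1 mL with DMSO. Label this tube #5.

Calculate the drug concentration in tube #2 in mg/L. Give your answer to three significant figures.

Step 1: 275 μL brought to 13.1 mL → factor 13100/275 = 47.636
Step 2: 0.85 mL brought to 19.6 mL → factor 19.6/0.85 = 23.059
Dilution factor through tube #2 = 47.636 × 23.059 = 1098.4
[tube #2] = 5.00 g/L / 1098.4 = 0.004552 g/L = 4.55 mg/L

4.55 mg/L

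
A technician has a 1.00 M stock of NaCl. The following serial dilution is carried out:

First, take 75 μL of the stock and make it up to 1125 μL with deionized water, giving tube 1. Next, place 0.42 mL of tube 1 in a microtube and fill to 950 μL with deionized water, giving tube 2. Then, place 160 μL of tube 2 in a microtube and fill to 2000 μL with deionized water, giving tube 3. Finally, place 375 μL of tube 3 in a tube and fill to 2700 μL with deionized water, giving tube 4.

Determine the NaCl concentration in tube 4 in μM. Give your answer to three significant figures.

Step 1: 75 μL brought to 1125 μL → factor 1125/75 = 15
Step 2: 0.42 mL brought to 950 μL → factor 0.95/0.42 = 2.2619
Step 3: 160 μL brought to 2000 μL → factor 2000/160 = 12.5
Step 4: 375 μL brought to 2700 μL → factor 2700/375 = 7.2
Overall dilution factor = 15 × 2.2619 × 12.5 × 7.2 = 3053.6
Final = 1.00 M / 3053.6 = 0.0003275 M = 327 μM

327 μM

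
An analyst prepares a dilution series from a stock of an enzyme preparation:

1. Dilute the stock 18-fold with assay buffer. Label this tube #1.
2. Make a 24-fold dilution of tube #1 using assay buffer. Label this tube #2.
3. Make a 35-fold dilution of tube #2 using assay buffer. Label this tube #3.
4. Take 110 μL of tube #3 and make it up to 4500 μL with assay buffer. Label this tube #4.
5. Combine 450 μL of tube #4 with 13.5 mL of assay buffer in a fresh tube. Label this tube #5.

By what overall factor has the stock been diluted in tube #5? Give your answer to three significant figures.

Step 1: 18-fold → factor 18
Step 2: 24-fold → factor 24
Step 3: 35-fold → factor 35
Step 4: 110 μL brought to 4500 μL → factor 4500/110 = 40.909
Step 5: 450 μL + 13.5 mL = 13950 μL total → factor 13950/450 = 31
Overall dilution factor = 18 × 24 × 35 × 40.909 × 31 = 1.9175 × 10^7

1.92 × 10^7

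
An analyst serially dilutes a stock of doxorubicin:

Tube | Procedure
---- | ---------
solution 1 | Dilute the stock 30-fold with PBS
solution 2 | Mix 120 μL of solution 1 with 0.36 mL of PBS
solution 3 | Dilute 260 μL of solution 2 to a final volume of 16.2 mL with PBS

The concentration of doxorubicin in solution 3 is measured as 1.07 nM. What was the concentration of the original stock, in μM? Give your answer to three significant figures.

Step 1: 30-fold → factor 30
Step 2: 120 μL + 0.36 mL = 480 μL total → factor 480/120 = 4
Step 3: 260 μL brought to 16.2 mL → factor 16200/260 = 62.308
Overall dilution factor = 30 × 4 × 62.308 = 7476.9
Stock = 1.07 nM × 7476.9 = 8000 nM = 8.00 μM

8.00 μM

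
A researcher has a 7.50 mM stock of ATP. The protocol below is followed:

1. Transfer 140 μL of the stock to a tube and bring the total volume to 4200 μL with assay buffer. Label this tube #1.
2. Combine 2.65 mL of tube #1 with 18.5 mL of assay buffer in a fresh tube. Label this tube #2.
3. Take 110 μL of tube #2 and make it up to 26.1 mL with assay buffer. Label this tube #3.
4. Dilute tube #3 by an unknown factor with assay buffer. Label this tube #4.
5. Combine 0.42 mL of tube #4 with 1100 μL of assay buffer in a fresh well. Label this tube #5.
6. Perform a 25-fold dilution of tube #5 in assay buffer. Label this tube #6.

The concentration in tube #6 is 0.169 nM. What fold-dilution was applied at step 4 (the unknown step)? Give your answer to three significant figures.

Step 1: 140 μL brought to 4200 μL → factor 4200/140 = 30
Step 2: 2.65 mL + 18.5 mL = 21.15 mL total → factor 21.15/2.65 = 7.9811
Step 3: 110 μL brought to 26.1 mL → factor 26100/110 = 237.27
Step 4: unknown factor x
Step 5: 0.42 mL + 1100 μL = 1.52 mL total → factor 1.52/0.42 = 3.619
Step 6: 25-fold → factor 25
Product of known-step factors = 5.1401 × 10^6
Overall factor = 7.50 mM / (0.169 nM) = 4.4379 × 10^7
x = 4.4379 × 10^7 / 5.1401 × 10^6 = 8.63

8.63-fold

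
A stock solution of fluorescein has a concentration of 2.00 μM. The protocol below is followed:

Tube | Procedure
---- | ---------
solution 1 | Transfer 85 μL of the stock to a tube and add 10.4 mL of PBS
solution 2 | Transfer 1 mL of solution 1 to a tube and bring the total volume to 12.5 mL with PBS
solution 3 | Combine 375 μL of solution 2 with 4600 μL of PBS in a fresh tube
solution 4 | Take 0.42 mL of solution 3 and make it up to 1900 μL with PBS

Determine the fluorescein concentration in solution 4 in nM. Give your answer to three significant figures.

Step 1: 85 μL + 10.4 mL = 10485 μL total → factor 10485/85 = 123.35
Step 2: 1 mL brought to 12.5 mL → factor 12.5/1 = 12.5
Step 3: 375 μL + 4600 μL = 4975 μL total → factor 4975/375 = 13.267
Step 4: 0.42 mL brought to 1900 μL → factor 1.9/0.42 = 4.5238
Overall dilution factor = 123.35 × 12.5 × 13.267 × 4.5238 = 92539
Final = 2.00 μM / 92539 = 2.161 × 10^-5 μM = 0.0216 nM

0.0216 nM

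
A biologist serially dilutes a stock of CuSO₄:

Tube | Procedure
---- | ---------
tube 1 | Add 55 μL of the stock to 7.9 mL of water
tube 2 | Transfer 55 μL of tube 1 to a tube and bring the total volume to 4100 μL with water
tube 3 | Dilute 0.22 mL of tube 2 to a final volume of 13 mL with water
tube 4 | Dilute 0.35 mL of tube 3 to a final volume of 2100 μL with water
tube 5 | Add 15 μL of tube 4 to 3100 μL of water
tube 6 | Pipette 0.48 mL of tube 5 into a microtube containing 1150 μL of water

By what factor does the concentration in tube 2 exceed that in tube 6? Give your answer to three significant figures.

2.50 × 10^5

Step 1: 55 μL + 7.9 mL = 7955 μL total → factor 7955/55 = 144.64
Step 2: 55 μL brought to 4100 μL → factor 4100/55 = 74.545
Step 3: 0.22 mL brought to 13 mL → factor 13/0.22 = 59.091
Step 4: 0.35 mL brought to 2100 μL → factor 2.1/0.35 = 6
Step 5: 15 μL + 3100 μL = 3115 μL total → factor 3115/15 = 207.67
Step 6: 0.48 mL + 1150 μL = 1.63 mL total → factor 1.63/0.48 = 3.3958
Dilution factor to tube 2 = 10782; to tube 6 = 2.6958 × 10^9
[tube 2]/[tube 6] = (factor to tube 6)/(factor to tube 2) = 2.6958 × 10^9/10782 = 2.50 × 10^5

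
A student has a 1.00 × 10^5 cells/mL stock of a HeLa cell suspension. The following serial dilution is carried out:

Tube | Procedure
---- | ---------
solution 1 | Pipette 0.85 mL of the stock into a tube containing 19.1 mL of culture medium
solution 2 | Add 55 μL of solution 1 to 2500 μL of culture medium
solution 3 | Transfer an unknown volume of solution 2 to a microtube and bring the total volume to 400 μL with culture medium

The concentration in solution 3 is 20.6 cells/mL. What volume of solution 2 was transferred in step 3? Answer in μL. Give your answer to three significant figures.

Step 1: 0.85 mL + 19.1 mL = 19.95 mL total → factor 19.95/0.85 = 23.471
Step 2: 55 μL + 2500 μL = 2555 μL total → factor 2555/55 = 46.455
Step 3: v brought to 400 μL → factor = 400 μL/v
Product of known-step factors = 1090.3
Overall factor = 1.00 × 10^5 cells/mL / (20.6 cells/mL) = 4854.4
Step-3 factor = 4854.4 / 1090.3 = 4.4523
v = 400 μL / 4.4523 = 89.8 μL

89.8 μL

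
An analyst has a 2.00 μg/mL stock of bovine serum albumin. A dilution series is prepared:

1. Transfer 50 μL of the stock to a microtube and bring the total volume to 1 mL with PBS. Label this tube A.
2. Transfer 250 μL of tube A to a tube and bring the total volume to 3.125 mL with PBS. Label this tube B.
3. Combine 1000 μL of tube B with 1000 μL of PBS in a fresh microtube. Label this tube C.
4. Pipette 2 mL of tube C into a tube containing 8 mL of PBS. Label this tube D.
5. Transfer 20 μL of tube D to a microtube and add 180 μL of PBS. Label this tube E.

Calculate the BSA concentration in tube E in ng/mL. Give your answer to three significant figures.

Step 1: 50 μL brought to 1 mL → factor 1000/50 = 20
Step 2: 250 μL brought to 3.125 mL → factor 3125/250 = 12.5
Step 3: 1000 μL + 1000 μL = 2000 μL total → factor 2000/1000 = 2
Step 4: 2 mL + 8 mL = 10 mL total → factor 10/2 = 5
Step 5: 20 μL + 180 μL = 200 μL total → factor 200/20 = 10
Dilution factor through tube E = 20 × 12.5 × 2 × 5 × 10 = 25000
[tube E] = 2.00 μg/mL / 25000 = 8.000 × 10^-5 μg/mL = 0.0800 ng/mL

0.0800 ng/mL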